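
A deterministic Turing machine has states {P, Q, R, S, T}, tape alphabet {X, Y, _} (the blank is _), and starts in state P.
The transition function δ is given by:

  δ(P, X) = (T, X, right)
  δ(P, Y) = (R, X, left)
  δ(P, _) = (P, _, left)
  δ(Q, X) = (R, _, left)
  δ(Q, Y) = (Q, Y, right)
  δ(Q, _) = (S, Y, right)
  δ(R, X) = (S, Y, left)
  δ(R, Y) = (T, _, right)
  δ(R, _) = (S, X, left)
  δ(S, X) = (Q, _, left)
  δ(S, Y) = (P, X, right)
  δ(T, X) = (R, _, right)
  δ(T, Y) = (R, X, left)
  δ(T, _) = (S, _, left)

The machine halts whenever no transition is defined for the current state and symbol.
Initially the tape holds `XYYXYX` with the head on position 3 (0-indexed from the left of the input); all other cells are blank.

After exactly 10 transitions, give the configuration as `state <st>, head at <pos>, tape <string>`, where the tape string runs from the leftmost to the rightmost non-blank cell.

state Q, head at -1, tape YXXXX

P | _XYY[X]YX   read X → write X, move right, go to T
T | _XYYX[Y]X   read Y → write X, move left, go to R
R | _XYY[X]XX   read X → write Y, move left, go to S
S | _XY[Y]YXX   read Y → write X, move right, go to P
P | _XYX[Y]XX   read Y → write X, move left, go to R
R | _XY[X]XXX   read X → write Y, move left, go to S
S | _X[Y]YXXX   read Y → write X, move right, go to P
P | _XX[Y]XXX   read Y → write X, move left, go to R
R | _X[X]XXXX   read X → write Y, move left, go to S
S | _[X]YXXXX   read X → write _, move left, go to Q
Q | [_]_YXXXX
After 10 steps: state Q, head at -1, tape YXXXX.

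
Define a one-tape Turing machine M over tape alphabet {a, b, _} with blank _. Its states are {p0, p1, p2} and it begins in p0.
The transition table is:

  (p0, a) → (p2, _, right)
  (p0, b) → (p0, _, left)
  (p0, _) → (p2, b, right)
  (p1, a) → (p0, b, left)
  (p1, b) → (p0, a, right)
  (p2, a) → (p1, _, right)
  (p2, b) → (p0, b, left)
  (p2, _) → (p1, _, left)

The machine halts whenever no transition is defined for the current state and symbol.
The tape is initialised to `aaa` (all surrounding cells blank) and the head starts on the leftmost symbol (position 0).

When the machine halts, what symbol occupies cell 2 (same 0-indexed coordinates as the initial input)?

b

p0 | [a]aa   read a → write _, move right, go to p2
p2 | _[a]a   read a → write _, move right, go to p1
p1 | __[a]   read a → write b, move left, go to p0
p0 | _[_]b   read _ → write b, move right, go to p2
p2 | _b[b]   read b → write b, move left, go to p0
p0 | _[b]b   read b → write _, move left, go to p0
p0 | [_]_b   read _ → write b, move right, go to p2
p2 | b[_]b   read _ → write _, move left, go to p1
p1 | [b]_b   read b → write a, move right, go to p0
p0 | a[_]b   read _ → write b, move right, go to p2
p2 | ab[b]   read b → write b, move left, go to p0
p0 | a[b]b   read b → write _, move left, go to p0
p0 | [a]_b   read a → write _, move right, go to p2
p2 | _[_]b   read _ → write _, move left, go to p1
p1 | [_]_b
Cell 2 holds b when M halts.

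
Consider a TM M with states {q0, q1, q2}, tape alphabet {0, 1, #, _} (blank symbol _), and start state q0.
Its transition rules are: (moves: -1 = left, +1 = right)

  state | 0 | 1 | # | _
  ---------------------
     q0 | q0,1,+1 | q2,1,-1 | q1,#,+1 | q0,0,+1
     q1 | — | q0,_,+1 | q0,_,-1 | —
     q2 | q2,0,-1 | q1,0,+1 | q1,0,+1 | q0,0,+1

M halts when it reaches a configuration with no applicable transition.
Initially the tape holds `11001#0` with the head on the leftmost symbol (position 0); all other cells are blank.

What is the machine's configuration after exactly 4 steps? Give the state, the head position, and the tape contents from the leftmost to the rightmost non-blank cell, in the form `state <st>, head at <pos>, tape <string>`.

q0 | __[1]1001#0   read 1 → write 1, move -1, go to q2
q2 | _[_]11001#0   read _ → write 0, move +1, go to q0
q0 | _0[1]1001#0   read 1 → write 1, move -1, go to q2
q2 | _[0]11001#0   read 0 → write 0, move -1, go to q2
q2 | [_]011001#0
After 4 steps: state q2, head at -2, tape 011001#0.

state q2, head at -2, tape 011001#0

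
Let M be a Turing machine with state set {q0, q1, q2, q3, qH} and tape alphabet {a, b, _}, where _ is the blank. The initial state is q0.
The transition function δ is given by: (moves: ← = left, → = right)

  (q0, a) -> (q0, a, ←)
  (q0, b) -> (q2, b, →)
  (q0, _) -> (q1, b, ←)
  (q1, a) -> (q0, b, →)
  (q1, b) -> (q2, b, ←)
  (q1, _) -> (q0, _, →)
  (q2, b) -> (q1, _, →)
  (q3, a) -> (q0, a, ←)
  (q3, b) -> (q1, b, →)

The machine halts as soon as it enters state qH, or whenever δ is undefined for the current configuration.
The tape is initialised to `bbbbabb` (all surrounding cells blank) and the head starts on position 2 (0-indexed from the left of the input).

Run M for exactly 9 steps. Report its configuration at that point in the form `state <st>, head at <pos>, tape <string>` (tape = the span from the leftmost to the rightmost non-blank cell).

state q2, head at 9, tape bbb_bb__b

state=q0 head=2 tape=bb[b]babb___   (q0,b)→(q2,b,→)
state=q2 head=3 tape=bbb[b]abb___   (q2,b)→(q1,_,→)
state=q1 head=4 tape=bbb_[a]bb___   (q1,a)→(q0,b,→)
state=q0 head=5 tape=bbb_b[b]b___   (q0,b)→(q2,b,→)
state=q2 head=6 tape=bbb_bb[b]___   (q2,b)→(q1,_,→)
state=q1 head=7 tape=bbb_bb_[_]__   (q1,_)→(q0,_,→)
state=q0 head=8 tape=bbb_bb__[_]_   (q0,_)→(q1,b,←)
state=q1 head=7 tape=bbb_bb_[_]b_   (q1,_)→(q0,_,→)
state=q0 head=8 tape=bbb_bb__[b]_   (q0,b)→(q2,b,→)
state=q2 head=9 tape=bbb_bb__b[_]
After 9 steps: state q2, head at 9, tape bbb_bb__b.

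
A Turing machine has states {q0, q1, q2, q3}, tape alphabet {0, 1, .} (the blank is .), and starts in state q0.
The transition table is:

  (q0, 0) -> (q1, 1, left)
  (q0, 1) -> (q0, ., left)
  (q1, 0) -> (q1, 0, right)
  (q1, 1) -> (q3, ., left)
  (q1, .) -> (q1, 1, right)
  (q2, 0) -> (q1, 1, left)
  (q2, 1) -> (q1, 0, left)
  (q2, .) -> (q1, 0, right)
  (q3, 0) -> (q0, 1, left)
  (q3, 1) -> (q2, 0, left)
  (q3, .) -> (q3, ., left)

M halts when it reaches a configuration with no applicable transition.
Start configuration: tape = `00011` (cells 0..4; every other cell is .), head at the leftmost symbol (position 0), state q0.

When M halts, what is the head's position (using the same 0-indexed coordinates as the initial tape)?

state=q0 head=0 tape=.....[0]0011   (q0,0)→(q1,1,left)
state=q1 head=-1 tape=....[.]10011   (q1,.)→(q1,1,right)
state=q1 head=0 tape=....1[1]0011   (q1,1)→(q3,.,left)
state=q3 head=-1 tape=....[1].0011   (q3,1)→(q2,0,left)
state=q2 head=-2 tape=...[.]0.0011   (q2,.)→(q1,0,right)
state=q1 head=-1 tape=...0[0].0011   (q1,0)→(q1,0,right)
state=q1 head=0 tape=...00[.]0011   (q1,.)→(q1,1,right)
state=q1 head=1 tape=...001[0]011   (q1,0)→(q1,0,right)
state=q1 head=2 tape=...0010[0]11   (q1,0)→(q1,0,right)
state=q1 head=3 tape=...00100[1]1   (q1,1)→(q3,.,left)
state=q3 head=2 tape=...0010[0].1   (q3,0)→(q0,1,left)
state=q0 head=1 tape=...001[0]1.1   (q0,0)→(q1,1,left)
state=q1 head=0 tape=...00[1]11.1   (q1,1)→(q3,.,left)
state=q3 head=-1 tape=...0[0].11.1   (q3,0)→(q0,1,left)
state=q0 head=-2 tape=...[0]1.11.1   (q0,0)→(q1,1,left)
state=q1 head=-3 tape=..[.]11.11.1   (q1,.)→(q1,1,right)
state=q1 head=-2 tape=..1[1]1.11.1   (q1,1)→(q3,.,left)
state=q3 head=-3 tape=..[1].1.11.1   (q3,1)→(q2,0,left)
state=q2 head=-4 tape=.[.]0.1.11.1   (q2,.)→(q1,0,right)
state=q1 head=-3 tape=.0[0].1.11.1   (q1,0)→(q1,0,right)
state=q1 head=-2 tape=.00[.]1.11.1   (q1,.)→(q1,1,right)
state=q1 head=-1 tape=.001[1].11.1   (q1,1)→(q3,.,left)
state=q3 head=-2 tape=.00[1]..11.1   (q3,1)→(q2,0,left)
state=q2 head=-3 tape=.0[0]0..11.1   (q2,0)→(q1,1,left)
state=q1 head=-4 tape=.[0]10..11.1   (q1,0)→(q1,0,right)
state=q1 head=-3 tape=.0[1]0..11.1   (q1,1)→(q3,.,left)
state=q3 head=-4 tape=.[0].0..11.1   (q3,0)→(q0,1,left)
state=q0 head=-5 tape=[.]1.0..11.1
At halt the head is at cell -5.

-5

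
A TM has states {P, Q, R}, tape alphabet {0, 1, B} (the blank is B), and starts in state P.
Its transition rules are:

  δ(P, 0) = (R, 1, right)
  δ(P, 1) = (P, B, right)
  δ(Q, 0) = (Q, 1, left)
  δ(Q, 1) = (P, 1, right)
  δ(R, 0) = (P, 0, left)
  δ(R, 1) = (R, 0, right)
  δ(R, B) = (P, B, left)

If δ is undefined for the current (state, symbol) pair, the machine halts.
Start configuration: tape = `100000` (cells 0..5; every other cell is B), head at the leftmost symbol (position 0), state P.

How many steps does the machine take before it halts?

16

P | [1]00000B   read 1 → write B, move right, go to P
P | B[0]0000B   read 0 → write 1, move right, go to R
R | B1[0]000B   read 0 → write 0, move left, go to P
P | B[1]0000B   read 1 → write B, move right, go to P
P | BB[0]000B   read 0 → write 1, move right, go to R
R | BB1[0]00B   read 0 → write 0, move left, go to P
P | BB[1]000B   read 1 → write B, move right, go to P
P | BBB[0]00B   read 0 → write 1, move right, go to R
R | BBB1[0]0B   read 0 → write 0, move left, go to P
P | BBB[1]00B   read 1 → write B, move right, go to P
P | BBBB[0]0B   read 0 → write 1, move right, go to R
R | BBBB1[0]B   read 0 → write 0, move left, go to P
P | BBBB[1]0B   read 1 → write B, move right, go to P
P | BBBBB[0]B   read 0 → write 1, move right, go to R
R | BBBBB1[B]   read B → write B, move left, go to P
P | BBBBB[1]B   read 1 → write B, move right, go to P
P | BBBBBB[B]
M halts after 16 transitions.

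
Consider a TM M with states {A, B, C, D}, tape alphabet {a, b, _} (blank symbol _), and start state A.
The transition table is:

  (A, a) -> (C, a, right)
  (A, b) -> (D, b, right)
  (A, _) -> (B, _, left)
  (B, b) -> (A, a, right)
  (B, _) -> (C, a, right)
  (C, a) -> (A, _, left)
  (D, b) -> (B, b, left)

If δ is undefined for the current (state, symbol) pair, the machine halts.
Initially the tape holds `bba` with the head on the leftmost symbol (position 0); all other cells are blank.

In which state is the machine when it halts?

state=A head=0 tape=[b]ba   (A,b)→(D,b,right)
state=D head=1 tape=b[b]a   (D,b)→(B,b,left)
state=B head=0 tape=[b]ba   (B,b)→(A,a,right)
state=A head=1 tape=a[b]a   (A,b)→(D,b,right)
state=D head=2 tape=ab[a]
No transition is defined for (D, a); M halts in state D.

D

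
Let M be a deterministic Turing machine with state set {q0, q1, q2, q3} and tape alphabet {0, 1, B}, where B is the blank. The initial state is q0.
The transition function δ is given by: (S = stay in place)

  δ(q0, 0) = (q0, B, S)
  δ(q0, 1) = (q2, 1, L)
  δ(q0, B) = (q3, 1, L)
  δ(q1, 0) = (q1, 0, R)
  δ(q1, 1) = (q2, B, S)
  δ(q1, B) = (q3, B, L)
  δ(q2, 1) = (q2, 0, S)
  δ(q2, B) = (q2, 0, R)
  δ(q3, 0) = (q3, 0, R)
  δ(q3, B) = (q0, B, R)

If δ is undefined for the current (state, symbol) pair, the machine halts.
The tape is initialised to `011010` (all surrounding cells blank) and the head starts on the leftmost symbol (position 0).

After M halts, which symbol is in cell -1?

state=q0 head=0 tape=B[0]11010   (q0,0)→(q0,B,S)
state=q0 head=0 tape=B[B]11010   (q0,B)→(q3,1,L)
state=q3 head=-1 tape=[B]111010   (q3,B)→(q0,B,R)
state=q0 head=0 tape=B[1]11010   (q0,1)→(q2,1,L)
state=q2 head=-1 tape=[B]111010   (q2,B)→(q2,0,R)
state=q2 head=0 tape=0[1]11010   (q2,1)→(q2,0,S)
state=q2 head=0 tape=0[0]11010
Cell -1 holds 0 when M halts.

0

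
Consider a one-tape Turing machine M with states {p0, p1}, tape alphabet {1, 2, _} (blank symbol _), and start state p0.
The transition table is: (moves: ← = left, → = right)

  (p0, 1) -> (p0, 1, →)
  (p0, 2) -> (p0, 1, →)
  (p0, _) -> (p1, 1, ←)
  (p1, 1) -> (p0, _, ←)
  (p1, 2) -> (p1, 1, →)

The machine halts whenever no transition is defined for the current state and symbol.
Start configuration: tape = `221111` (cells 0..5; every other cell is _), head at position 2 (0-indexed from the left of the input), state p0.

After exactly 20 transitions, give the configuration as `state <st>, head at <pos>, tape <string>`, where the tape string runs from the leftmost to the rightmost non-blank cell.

state p1, head at 0, tape 1111111

p0 | 22[1]111_   read 1 → write 1, move →, go to p0
p0 | 221[1]11_   read 1 → write 1, move →, go to p0
p0 | 2211[1]1_   read 1 → write 1, move →, go to p0
p0 | 22111[1]_   read 1 → write 1, move →, go to p0
p0 | 221111[_]   read _ → write 1, move ←, go to p1
p1 | 22111[1]1   read 1 → write _, move ←, go to p0
p0 | 2211[1]_1   read 1 → write 1, move →, go to p0
p0 | 22111[_]1   read _ → write 1, move ←, go to p1
p1 | 2211[1]11   read 1 → write _, move ←, go to p0
p0 | 221[1]_11   read 1 → write 1, move →, go to p0
p0 | 2211[_]11   read _ → write 1, move ←, go to p1
p1 | 221[1]111   read 1 → write _, move ←, go to p0
p0 | 22[1]_111   read 1 → write 1, move →, go to p0
p0 | 221[_]111   read _ → write 1, move ←, go to p1
p1 | 22[1]1111   read 1 → write _, move ←, go to p0
p0 | 2[2]_1111   read 2 → write 1, move →, go to p0
p0 | 21[_]1111   read _ → write 1, move ←, go to p1
p1 | 2[1]11111   read 1 → write _, move ←, go to p0
p0 | [2]_11111   read 2 → write 1, move →, go to p0
p0 | 1[_]11111   read _ → write 1, move ←, go to p1
p1 | [1]111111
After 20 steps: state p1, head at 0, tape 1111111.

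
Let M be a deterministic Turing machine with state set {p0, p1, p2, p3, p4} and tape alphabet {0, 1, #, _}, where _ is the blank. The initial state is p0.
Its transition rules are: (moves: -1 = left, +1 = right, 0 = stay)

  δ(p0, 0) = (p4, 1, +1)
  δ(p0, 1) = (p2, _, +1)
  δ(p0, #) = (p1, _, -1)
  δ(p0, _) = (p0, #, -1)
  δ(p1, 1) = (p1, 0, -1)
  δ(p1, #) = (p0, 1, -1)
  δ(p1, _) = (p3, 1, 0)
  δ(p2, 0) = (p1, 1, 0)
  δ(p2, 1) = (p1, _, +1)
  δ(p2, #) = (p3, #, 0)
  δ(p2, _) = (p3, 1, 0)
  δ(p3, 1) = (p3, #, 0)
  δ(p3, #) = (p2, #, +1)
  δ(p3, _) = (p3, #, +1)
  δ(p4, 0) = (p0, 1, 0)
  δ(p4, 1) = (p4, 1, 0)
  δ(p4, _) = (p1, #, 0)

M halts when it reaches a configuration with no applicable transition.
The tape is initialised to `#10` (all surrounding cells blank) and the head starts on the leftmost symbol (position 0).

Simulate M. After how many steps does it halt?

p0 | _[#]10   read # → write _, move -1, go to p1
p1 | [_]_10   read _ → write 1, move 0, go to p3
p3 | [1]_10   read 1 → write #, move 0, go to p3
p3 | [#]_10   read # → write #, move +1, go to p2
p2 | #[_]10   read _ → write 1, move 0, go to p3
p3 | #[1]10   read 1 → write #, move 0, go to p3
p3 | #[#]10   read # → write #, move +1, go to p2
p2 | ##[1]0   read 1 → write _, move +1, go to p1
p1 | ##_[0]
M halts after 8 transitions.

8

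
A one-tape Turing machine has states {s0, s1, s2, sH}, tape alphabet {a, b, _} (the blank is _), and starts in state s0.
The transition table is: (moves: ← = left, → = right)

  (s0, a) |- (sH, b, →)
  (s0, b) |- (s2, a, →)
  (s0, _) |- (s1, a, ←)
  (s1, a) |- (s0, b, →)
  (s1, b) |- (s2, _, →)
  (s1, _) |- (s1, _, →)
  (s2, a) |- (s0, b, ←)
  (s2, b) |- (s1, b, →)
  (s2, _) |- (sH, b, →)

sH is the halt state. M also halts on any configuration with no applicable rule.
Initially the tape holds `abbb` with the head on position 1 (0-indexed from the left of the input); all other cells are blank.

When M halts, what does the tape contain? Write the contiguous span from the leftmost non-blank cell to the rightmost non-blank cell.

aab_b

state=s0 head=1 tape=a[b]bb__   (s0,b)→(s2,a,→)
state=s2 head=2 tape=aa[b]b__   (s2,b)→(s1,b,→)
state=s1 head=3 tape=aab[b]__   (s1,b)→(s2,_,→)
state=s2 head=4 tape=aab_[_]_   (s2,_)→(sH,b,→)
state=sH head=5 tape=aab_b[_]
The non-blank tape span at halt is aab_b.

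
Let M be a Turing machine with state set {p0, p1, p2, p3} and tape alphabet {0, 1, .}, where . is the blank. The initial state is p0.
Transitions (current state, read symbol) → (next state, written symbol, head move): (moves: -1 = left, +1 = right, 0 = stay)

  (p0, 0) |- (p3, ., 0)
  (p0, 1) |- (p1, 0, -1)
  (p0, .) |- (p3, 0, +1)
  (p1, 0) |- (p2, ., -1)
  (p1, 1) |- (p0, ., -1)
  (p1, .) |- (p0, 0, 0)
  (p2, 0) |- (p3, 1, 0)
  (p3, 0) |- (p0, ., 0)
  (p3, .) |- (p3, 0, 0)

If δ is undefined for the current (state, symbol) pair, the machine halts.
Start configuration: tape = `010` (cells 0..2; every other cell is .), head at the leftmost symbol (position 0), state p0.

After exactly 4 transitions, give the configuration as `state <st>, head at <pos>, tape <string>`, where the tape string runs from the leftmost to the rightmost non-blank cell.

p0 | [0]10   read 0 → write ., move 0, go to p3
p3 | [.]10   read . → write 0, move 0, go to p3
p3 | [0]10   read 0 → write ., move 0, go to p0
p0 | [.]10   read . → write 0, move +1, go to p3
p3 | 0[1]0
After 4 steps: state p3, head at 1, tape 010.

state p3, head at 1, tape 010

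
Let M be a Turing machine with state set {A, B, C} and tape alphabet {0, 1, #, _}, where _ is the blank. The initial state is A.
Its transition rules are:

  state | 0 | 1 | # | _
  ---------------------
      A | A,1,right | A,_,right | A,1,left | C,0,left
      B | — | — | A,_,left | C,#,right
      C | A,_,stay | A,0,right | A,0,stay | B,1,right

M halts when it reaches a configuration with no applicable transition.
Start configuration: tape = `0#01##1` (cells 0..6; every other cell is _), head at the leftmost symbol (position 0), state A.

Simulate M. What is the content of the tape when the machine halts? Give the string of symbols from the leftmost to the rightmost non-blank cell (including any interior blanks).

001_10

A | [0]#01##1_   read 0 → write 1, move right, go to A
A | 1[#]01##1_   read # → write 1, move left, go to A
A | [1]101##1_   read 1 → write _, move right, go to A
A | _[1]01##1_   read 1 → write _, move right, go to A
A | __[0]1##1_   read 0 → write 1, move right, go to A
A | __1[1]##1_   read 1 → write _, move right, go to A
A | __1_[#]#1_   read # → write 1, move left, go to A
A | __1[_]1#1_   read _ → write 0, move left, go to C
C | __[1]01#1_   read 1 → write 0, move right, go to A
A | __0[0]1#1_   read 0 → write 1, move right, go to A
A | __01[1]#1_   read 1 → write _, move right, go to A
A | __01_[#]1_   read # → write 1, move left, go to A
A | __01[_]11_   read _ → write 0, move left, go to C
C | __0[1]011_   read 1 → write 0, move right, go to A
A | __00[0]11_   read 0 → write 1, move right, go to A
A | __001[1]1_   read 1 → write _, move right, go to A
A | __001_[1]_   read 1 → write _, move right, go to A
A | __001__[_]   read _ → write 0, move left, go to C
C | __001_[_]0   read _ → write 1, move right, go to B
B | __001_1[0]
The non-blank tape span at halt is 001_10.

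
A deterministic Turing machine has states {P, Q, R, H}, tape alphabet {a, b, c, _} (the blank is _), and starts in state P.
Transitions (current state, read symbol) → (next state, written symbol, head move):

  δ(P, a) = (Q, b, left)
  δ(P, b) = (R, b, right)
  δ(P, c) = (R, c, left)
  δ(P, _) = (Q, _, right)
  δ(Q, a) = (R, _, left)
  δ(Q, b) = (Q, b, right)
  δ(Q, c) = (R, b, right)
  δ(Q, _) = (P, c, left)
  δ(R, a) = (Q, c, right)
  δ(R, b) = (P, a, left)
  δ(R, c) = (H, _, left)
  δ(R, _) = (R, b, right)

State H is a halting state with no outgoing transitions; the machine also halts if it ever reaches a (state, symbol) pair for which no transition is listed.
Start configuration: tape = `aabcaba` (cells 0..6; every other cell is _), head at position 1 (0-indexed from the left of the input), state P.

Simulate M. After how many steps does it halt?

34

P | _a[a]bcaba   read a → write b, move left, go to Q
Q | _[a]bbcaba   read a → write _, move left, go to R
R | [_]_bbcaba   read _ → write b, move right, go to R
R | b[_]bbcaba   read _ → write b, move right, go to R
R | bb[b]bcaba   read b → write a, move left, go to P
P | b[b]abcaba   read b → write b, move right, go to R
R | bb[a]bcaba   read a → write c, move right, go to Q
Q | bbc[b]caba   read b → write b, move right, go to Q
Q | bbcb[c]aba   read c → write b, move right, go to R
R | bbcbb[a]ba   read a → write c, move right, go to Q
Q | bbcbbc[b]a   read b → write b, move right, go to Q
Q | bbcbbcb[a]   read a → write _, move left, go to R
R | bbcbbc[b]_   read b → write a, move left, go to P
P | bbcbb[c]a_   read c → write c, move left, go to R
R | bbcb[b]ca_   read b → write a, move left, go to P
P | bbc[b]aca_   read b → write b, move right, go to R
R | bbcb[a]ca_   read a → write c, move right, go to Q
Q | bbcbc[c]a_   read c → write b, move right, go to R
R | bbcbcb[a]_   read a → write c, move right, go to Q
Q | bbcbcbc[_]   read _ → write c, move left, go to P
P | bbcbcb[c]c   read c → write c, move left, go to R
R | bbcbc[b]cc   read b → write a, move left, go to P
P | bbcb[c]acc   read c → write c, move left, go to R
R | bbc[b]cacc   read b → write a, move left, go to P
P | bb[c]acacc   read c → write c, move left, go to R
R | b[b]cacacc   read b → write a, move left, go to P
P | [b]acacacc   read b → write b, move right, go to R
R | b[a]cacacc   read a → write c, move right, go to Q
Q | bc[c]acacc   read c → write b, move right, go to R
R | bcb[a]cacc   read a → write c, move right, go to Q
Q | bcbc[c]acc   read c → write b, move right, go to R
R | bcbcb[a]cc   read a → write c, move right, go to Q
Q | bcbcbc[c]c   read c → write b, move right, go to R
R | bcbcbcb[c]   read c → write _, move left, go to H
H | bcbcbc[b]_
M halts after 34 transitions.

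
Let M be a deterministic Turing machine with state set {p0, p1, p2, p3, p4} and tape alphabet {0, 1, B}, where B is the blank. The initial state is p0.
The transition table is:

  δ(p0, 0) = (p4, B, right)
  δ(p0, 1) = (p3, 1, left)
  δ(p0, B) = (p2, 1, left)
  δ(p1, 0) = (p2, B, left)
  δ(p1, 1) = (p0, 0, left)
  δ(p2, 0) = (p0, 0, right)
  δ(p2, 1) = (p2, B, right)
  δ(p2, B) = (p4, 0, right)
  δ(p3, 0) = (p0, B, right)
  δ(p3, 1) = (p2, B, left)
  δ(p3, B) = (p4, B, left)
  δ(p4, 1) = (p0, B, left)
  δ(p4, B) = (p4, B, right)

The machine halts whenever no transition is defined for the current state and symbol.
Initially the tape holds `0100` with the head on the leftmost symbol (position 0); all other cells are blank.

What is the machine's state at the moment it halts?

p4

state=p0 head=0 tape=B[0]100   (p0,0)→(p4,B,right)
state=p4 head=1 tape=BB[1]00   (p4,1)→(p0,B,left)
state=p0 head=0 tape=B[B]B00   (p0,B)→(p2,1,left)
state=p2 head=-1 tape=[B]1B00   (p2,B)→(p4,0,right)
state=p4 head=0 tape=0[1]B00   (p4,1)→(p0,B,left)
state=p0 head=-1 tape=[0]BB00   (p0,0)→(p4,B,right)
state=p4 head=0 tape=B[B]B00   (p4,B)→(p4,B,right)
state=p4 head=1 tape=BB[B]00   (p4,B)→(p4,B,right)
state=p4 head=2 tape=BBB[0]0
No transition is defined for (p4, 0); M halts in state p4.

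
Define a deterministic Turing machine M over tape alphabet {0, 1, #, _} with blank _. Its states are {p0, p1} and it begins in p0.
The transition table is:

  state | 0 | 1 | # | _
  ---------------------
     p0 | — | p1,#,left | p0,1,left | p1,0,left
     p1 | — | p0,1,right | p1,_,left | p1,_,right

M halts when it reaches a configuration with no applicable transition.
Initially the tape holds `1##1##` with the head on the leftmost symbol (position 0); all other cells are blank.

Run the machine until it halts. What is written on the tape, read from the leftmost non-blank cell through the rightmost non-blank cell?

state=p0 head=0 tape=_[1]##1##_   (p0,1)→(p1,#,left)
state=p1 head=-1 tape=[_]###1##_   (p1,_)→(p1,_,right)
state=p1 head=0 tape=_[#]##1##_   (p1,#)→(p1,_,left)
state=p1 head=-1 tape=[_]_##1##_   (p1,_)→(p1,_,right)
state=p1 head=0 tape=_[_]##1##_   (p1,_)→(p1,_,right)
state=p1 head=1 tape=__[#]#1##_   (p1,#)→(p1,_,left)
state=p1 head=0 tape=_[_]_#1##_   (p1,_)→(p1,_,right)
state=p1 head=1 tape=__[_]#1##_   (p1,_)→(p1,_,right)
state=p1 head=2 tape=___[#]1##_   (p1,#)→(p1,_,left)
state=p1 head=1 tape=__[_]_1##_   (p1,_)→(p1,_,right)
state=p1 head=2 tape=___[_]1##_   (p1,_)→(p1,_,right)
state=p1 head=3 tape=____[1]##_   (p1,1)→(p0,1,right)
state=p0 head=4 tape=____1[#]#_   (p0,#)→(p0,1,left)
state=p0 head=3 tape=____[1]1#_   (p0,1)→(p1,#,left)
state=p1 head=2 tape=___[_]#1#_   (p1,_)→(p1,_,right)
state=p1 head=3 tape=____[#]1#_   (p1,#)→(p1,_,left)
state=p1 head=2 tape=___[_]_1#_   (p1,_)→(p1,_,right)
state=p1 head=3 tape=____[_]1#_   (p1,_)→(p1,_,right)
state=p1 head=4 tape=_____[1]#_   (p1,1)→(p0,1,right)
state=p0 head=5 tape=_____1[#]_   (p0,#)→(p0,1,left)
state=p0 head=4 tape=_____[1]1_   (p0,1)→(p1,#,left)
state=p1 head=3 tape=____[_]#1_   (p1,_)→(p1,_,right)
state=p1 head=4 tape=_____[#]1_   (p1,#)→(p1,_,left)
state=p1 head=3 tape=____[_]_1_   (p1,_)→(p1,_,right)
state=p1 head=4 tape=_____[_]1_   (p1,_)→(p1,_,right)
state=p1 head=5 tape=______[1]_   (p1,1)→(p0,1,right)
state=p0 head=6 tape=______1[_]   (p0,_)→(p1,0,left)
state=p1 head=5 tape=______[1]0   (p1,1)→(p0,1,right)
state=p0 head=6 tape=______1[0]
The non-blank tape span at halt is 10.

10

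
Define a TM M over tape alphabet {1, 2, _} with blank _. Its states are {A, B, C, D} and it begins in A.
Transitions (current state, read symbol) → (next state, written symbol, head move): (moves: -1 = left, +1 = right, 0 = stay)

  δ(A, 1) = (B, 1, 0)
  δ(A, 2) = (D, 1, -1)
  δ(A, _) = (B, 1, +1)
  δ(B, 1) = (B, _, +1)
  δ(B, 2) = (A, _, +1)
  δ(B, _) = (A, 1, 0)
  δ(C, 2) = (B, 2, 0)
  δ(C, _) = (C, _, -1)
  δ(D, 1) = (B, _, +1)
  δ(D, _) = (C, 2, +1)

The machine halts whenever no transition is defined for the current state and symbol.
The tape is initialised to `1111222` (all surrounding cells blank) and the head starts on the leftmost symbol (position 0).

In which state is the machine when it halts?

C

state=A head=0 tape=[1]111222   (A,1)→(B,1,0)
state=B head=0 tape=[1]111222   (B,1)→(B,_,+1)
state=B head=1 tape=_[1]11222   (B,1)→(B,_,+1)
state=B head=2 tape=__[1]1222   (B,1)→(B,_,+1)
state=B head=3 tape=___[1]222   (B,1)→(B,_,+1)
state=B head=4 tape=____[2]22   (B,2)→(A,_,+1)
state=A head=5 tape=_____[2]2   (A,2)→(D,1,-1)
state=D head=4 tape=____[_]12   (D,_)→(C,2,+1)
state=C head=5 tape=____2[1]2
No transition is defined for (C, 1); M halts in state C.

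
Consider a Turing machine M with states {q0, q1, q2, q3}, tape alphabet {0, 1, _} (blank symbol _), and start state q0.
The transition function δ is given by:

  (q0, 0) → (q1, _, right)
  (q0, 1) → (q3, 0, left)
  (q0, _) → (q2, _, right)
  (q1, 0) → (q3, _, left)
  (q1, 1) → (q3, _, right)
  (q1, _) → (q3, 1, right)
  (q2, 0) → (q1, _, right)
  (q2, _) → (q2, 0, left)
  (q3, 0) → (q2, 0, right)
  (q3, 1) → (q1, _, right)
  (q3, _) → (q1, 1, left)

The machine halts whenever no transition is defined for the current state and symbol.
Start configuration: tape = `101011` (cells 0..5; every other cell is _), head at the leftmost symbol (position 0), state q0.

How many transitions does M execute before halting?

q0 | __[1]01011   read 1 → write 0, move left, go to q3
q3 | _[_]001011   read _ → write 1, move left, go to q1
q1 | [_]1001011   read _ → write 1, move right, go to q3
q3 | 1[1]001011   read 1 → write _, move right, go to q1
q1 | 1_[0]01011   read 0 → write _, move left, go to q3
q3 | 1[_]_01011   read _ → write 1, move left, go to q1
q1 | [1]1_01011   read 1 → write _, move right, go to q3
q3 | _[1]_01011   read 1 → write _, move right, go to q1
q1 | __[_]01011   read _ → write 1, move right, go to q3
q3 | __1[0]1011   read 0 → write 0, move right, go to q2
q2 | __10[1]011
M halts after 10 transitions.

10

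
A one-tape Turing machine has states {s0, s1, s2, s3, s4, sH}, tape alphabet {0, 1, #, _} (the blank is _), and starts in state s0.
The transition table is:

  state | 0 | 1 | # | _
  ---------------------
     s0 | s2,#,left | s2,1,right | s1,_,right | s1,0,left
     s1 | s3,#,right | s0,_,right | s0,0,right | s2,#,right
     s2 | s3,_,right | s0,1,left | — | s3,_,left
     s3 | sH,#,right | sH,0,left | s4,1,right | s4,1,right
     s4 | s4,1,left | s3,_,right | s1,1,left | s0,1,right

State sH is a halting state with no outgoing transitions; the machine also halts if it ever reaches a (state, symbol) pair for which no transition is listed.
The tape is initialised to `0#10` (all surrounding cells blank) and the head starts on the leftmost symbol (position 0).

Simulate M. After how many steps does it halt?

15

s0 | __[0]#10___   read 0 → write #, move left, go to s2
s2 | _[_]##10___   read _ → write _, move left, go to s3
s3 | [_]_##10___   read _ → write 1, move right, go to s4
s4 | 1[_]##10___   read _ → write 1, move right, go to s0
s0 | 11[#]#10___   read # → write _, move right, go to s1
s1 | 11_[#]10___   read # → write 0, move right, go to s0
s0 | 11_0[1]0___   read 1 → write 1, move right, go to s2
s2 | 11_01[0]___   read 0 → write _, move right, go to s3
s3 | 11_01_[_]__   read _ → write 1, move right, go to s4
s4 | 11_01_1[_]_   read _ → write 1, move right, go to s0
s0 | 11_01_11[_]   read _ → write 0, move left, go to s1
s1 | 11_01_1[1]0   read 1 → write _, move right, go to s0
s0 | 11_01_1_[0]   read 0 → write #, move left, go to s2
s2 | 11_01_1[_]#   read _ → write _, move left, go to s3
s3 | 11_01_[1]_#   read 1 → write 0, move left, go to sH
sH | 11_01[_]0_#
M halts after 15 transitions.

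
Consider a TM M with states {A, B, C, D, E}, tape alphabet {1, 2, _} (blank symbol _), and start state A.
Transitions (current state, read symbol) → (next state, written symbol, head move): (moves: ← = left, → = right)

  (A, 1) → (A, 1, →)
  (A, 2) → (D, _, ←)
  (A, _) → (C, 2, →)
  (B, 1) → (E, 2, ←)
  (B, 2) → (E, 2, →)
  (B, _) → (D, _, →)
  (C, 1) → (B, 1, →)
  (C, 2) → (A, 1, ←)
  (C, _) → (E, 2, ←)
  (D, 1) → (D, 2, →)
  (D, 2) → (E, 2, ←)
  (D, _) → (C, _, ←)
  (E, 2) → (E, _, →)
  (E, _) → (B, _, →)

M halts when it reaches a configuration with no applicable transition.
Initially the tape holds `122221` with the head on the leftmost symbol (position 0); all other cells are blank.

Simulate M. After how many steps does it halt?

13

state=A head=0 tape=_[1]22221   (A,1)→(A,1,→)
state=A head=1 tape=_1[2]2221   (A,2)→(D,_,←)
state=D head=0 tape=_[1]_2221   (D,1)→(D,2,→)
state=D head=1 tape=_2[_]2221   (D,_)→(C,_,←)
state=C head=0 tape=_[2]_2221   (C,2)→(A,1,←)
state=A head=-1 tape=[_]1_2221   (A,_)→(C,2,→)
state=C head=0 tape=2[1]_2221   (C,1)→(B,1,→)
state=B head=1 tape=21[_]2221   (B,_)→(D,_,→)
state=D head=2 tape=21_[2]221   (D,2)→(E,2,←)
state=E head=1 tape=21[_]2221   (E,_)→(B,_,→)
state=B head=2 tape=21_[2]221   (B,2)→(E,2,→)
state=E head=3 tape=21_2[2]21   (E,2)→(E,_,→)
state=E head=4 tape=21_2_[2]1   (E,2)→(E,_,→)
state=E head=5 tape=21_2__[1]
M halts after 13 transitions.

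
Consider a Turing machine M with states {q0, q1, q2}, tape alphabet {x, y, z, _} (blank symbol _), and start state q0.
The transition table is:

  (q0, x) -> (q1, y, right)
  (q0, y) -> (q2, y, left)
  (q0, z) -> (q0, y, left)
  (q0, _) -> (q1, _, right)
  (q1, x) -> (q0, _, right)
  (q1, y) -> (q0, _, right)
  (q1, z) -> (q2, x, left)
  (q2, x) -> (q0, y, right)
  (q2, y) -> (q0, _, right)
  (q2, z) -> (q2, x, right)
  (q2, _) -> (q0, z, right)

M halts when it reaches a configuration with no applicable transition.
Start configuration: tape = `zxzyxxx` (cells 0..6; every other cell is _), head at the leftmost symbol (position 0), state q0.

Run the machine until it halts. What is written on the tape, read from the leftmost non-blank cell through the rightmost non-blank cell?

state=q0 head=0 tape=_[z]xzyxxx_   (q0,z)→(q0,y,left)
state=q0 head=-1 tape=[_]yxzyxxx_   (q0,_)→(q1,_,right)
state=q1 head=0 tape=_[y]xzyxxx_   (q1,y)→(q0,_,right)
state=q0 head=1 tape=__[x]zyxxx_   (q0,x)→(q1,y,right)
state=q1 head=2 tape=__y[z]yxxx_   (q1,z)→(q2,x,left)
state=q2 head=1 tape=__[y]xyxxx_   (q2,y)→(q0,_,right)
state=q0 head=2 tape=___[x]yxxx_   (q0,x)→(q1,y,right)
state=q1 head=3 tape=___y[y]xxx_   (q1,y)→(q0,_,right)
state=q0 head=4 tape=___y_[x]xx_   (q0,x)→(q1,y,right)
state=q1 head=5 tape=___y_y[x]x_   (q1,x)→(q0,_,right)
state=q0 head=6 tape=___y_y_[x]_   (q0,x)→(q1,y,right)
state=q1 head=7 tape=___y_y_y[_]
The non-blank tape span at halt is y_y_y.

y_y_y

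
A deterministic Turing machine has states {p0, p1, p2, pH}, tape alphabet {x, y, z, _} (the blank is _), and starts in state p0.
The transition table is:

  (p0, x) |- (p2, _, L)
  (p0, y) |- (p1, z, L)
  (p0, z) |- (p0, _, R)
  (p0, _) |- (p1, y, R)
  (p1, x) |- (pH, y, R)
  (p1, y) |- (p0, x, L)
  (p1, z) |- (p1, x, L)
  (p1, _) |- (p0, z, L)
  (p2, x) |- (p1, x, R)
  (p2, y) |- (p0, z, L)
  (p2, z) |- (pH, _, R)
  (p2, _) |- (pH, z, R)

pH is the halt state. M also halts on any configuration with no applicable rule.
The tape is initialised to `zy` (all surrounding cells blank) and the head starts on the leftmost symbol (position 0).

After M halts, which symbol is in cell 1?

z

p0 | __[z]y   read z → write _, move R, go to p0
p0 | ___[y]   read y → write z, move L, go to p1
p1 | __[_]z   read _ → write z, move L, go to p0
p0 | _[_]zz   read _ → write y, move R, go to p1
p1 | _y[z]z   read z → write x, move L, go to p1
p1 | _[y]xz   read y → write x, move L, go to p0
p0 | [_]xxz   read _ → write y, move R, go to p1
p1 | y[x]xz   read x → write y, move R, go to pH
pH | yy[x]z
Cell 1 holds z when M halts.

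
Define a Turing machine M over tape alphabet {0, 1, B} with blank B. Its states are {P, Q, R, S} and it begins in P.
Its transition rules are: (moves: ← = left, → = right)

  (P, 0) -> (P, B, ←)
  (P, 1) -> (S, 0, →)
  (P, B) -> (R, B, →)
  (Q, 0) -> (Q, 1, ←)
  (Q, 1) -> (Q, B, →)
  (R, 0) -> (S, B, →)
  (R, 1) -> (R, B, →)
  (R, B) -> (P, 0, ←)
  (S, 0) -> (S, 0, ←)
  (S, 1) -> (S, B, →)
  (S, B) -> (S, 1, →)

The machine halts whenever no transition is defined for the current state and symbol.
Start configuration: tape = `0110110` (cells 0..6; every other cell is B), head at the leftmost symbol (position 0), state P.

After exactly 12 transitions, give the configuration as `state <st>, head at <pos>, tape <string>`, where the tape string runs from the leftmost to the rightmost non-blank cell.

P | B[0]110110   read 0 → write B, move ←, go to P
P | [B]B110110   read B → write B, move →, go to R
R | B[B]110110   read B → write 0, move ←, go to P
P | [B]0110110   read B → write B, move →, go to R
R | B[0]110110   read 0 → write B, move →, go to S
S | BB[1]10110   read 1 → write B, move →, go to S
S | BBB[1]0110   read 1 → write B, move →, go to S
S | BBBB[0]110   read 0 → write 0, move ←, go to S
S | BBB[B]0110   read B → write 1, move →, go to S
S | BBB1[0]110   read 0 → write 0, move ←, go to S
S | BBB[1]0110   read 1 → write B, move →, go to S
S | BBBB[0]110   read 0 → write 0, move ←, go to S
S | BBB[B]0110
After 12 steps: state S, head at 2, tape 0110.

state S, head at 2, tape 0110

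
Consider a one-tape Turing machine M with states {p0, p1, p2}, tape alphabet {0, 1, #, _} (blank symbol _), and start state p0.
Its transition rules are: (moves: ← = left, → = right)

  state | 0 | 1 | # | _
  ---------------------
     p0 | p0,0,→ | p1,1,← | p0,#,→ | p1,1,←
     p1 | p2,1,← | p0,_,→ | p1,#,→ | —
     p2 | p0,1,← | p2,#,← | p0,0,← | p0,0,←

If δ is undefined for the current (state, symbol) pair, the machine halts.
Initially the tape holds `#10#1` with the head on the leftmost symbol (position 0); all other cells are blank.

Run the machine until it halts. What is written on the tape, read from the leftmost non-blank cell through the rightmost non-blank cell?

p0 | [#]10#1_   read # → write #, move →, go to p0
p0 | #[1]0#1_   read 1 → write 1, move ←, go to p1
p1 | [#]10#1_   read # → write #, move →, go to p1
p1 | #[1]0#1_   read 1 → write _, move →, go to p0
p0 | #_[0]#1_   read 0 → write 0, move →, go to p0
p0 | #_0[#]1_   read # → write #, move →, go to p0
p0 | #_0#[1]_   read 1 → write 1, move ←, go to p1
p1 | #_0[#]1_   read # → write #, move →, go to p1
p1 | #_0#[1]_   read 1 → write _, move →, go to p0
p0 | #_0#_[_]   read _ → write 1, move ←, go to p1
p1 | #_0#[_]1
The non-blank tape span at halt is #_0#_1.

#_0#_1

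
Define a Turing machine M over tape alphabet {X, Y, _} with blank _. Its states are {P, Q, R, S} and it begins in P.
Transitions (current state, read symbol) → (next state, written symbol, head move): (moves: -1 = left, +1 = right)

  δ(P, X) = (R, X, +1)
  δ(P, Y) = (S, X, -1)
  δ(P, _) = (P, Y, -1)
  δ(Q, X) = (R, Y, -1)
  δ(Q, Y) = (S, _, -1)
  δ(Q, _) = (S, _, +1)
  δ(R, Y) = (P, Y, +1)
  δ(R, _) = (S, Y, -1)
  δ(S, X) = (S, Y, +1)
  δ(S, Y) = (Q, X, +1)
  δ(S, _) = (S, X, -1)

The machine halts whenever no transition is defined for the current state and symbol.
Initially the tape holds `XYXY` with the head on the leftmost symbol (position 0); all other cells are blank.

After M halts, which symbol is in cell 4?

Y

P | [X]YXY____   read X → write X, move +1, go to R
R | X[Y]XY____   read Y → write Y, move +1, go to P
P | XY[X]Y____   read X → write X, move +1, go to R
R | XYX[Y]____   read Y → write Y, move +1, go to P
P | XYXY[_]___   read _ → write Y, move -1, go to P
P | XYX[Y]Y___   read Y → write X, move -1, go to S
S | XY[X]XY___   read X → write Y, move +1, go to S
S | XYY[X]Y___   read X → write Y, move +1, go to S
S | XYYY[Y]___   read Y → write X, move +1, go to Q
Q | XYYYX[_]__   read _ → write _, move +1, go to S
S | XYYYX_[_]_   read _ → write X, move -1, go to S
S | XYYYX[_]X_   read _ → write X, move -1, go to S
S | XYYY[X]XX_   read X → write Y, move +1, go to S
S | XYYYY[X]X_   read X → write Y, move +1, go to S
S | XYYYYY[X]_   read X → write Y, move +1, go to S
S | XYYYYYY[_]   read _ → write X, move -1, go to S
S | XYYYYY[Y]X   read Y → write X, move +1, go to Q
Q | XYYYYYX[X]   read X → write Y, move -1, go to R
R | XYYYYY[X]Y
Cell 4 holds Y when M halts.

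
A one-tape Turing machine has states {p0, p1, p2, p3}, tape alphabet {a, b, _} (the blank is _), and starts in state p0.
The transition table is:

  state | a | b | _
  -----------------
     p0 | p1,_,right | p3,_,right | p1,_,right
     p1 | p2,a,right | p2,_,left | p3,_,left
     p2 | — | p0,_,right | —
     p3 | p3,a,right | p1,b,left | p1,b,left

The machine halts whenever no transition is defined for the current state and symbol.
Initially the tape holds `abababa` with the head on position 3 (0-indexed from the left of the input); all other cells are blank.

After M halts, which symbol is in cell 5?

_

p0 | aba[b]aba_   read b → write _, move right, go to p3
p3 | aba_[a]ba_   read a → write a, move right, go to p3
p3 | aba_a[b]a_   read b → write b, move left, go to p1
p1 | aba_[a]ba_   read a → write a, move right, go to p2
p2 | aba_a[b]a_   read b → write _, move right, go to p0
p0 | aba_a_[a]_   read a → write _, move right, go to p1
p1 | aba_a__[_]   read _ → write _, move left, go to p3
p3 | aba_a_[_]_   read _ → write b, move left, go to p1
p1 | aba_a[_]b_   read _ → write _, move left, go to p3
p3 | aba_[a]_b_   read a → write a, move right, go to p3
p3 | aba_a[_]b_   read _ → write b, move left, go to p1
p1 | aba_[a]bb_   read a → write a, move right, go to p2
p2 | aba_a[b]b_   read b → write _, move right, go to p0
p0 | aba_a_[b]_   read b → write _, move right, go to p3
p3 | aba_a__[_]   read _ → write b, move left, go to p1
p1 | aba_a_[_]b   read _ → write _, move left, go to p3
p3 | aba_a[_]_b   read _ → write b, move left, go to p1
p1 | aba_[a]b_b   read a → write a, move right, go to p2
p2 | aba_a[b]_b   read b → write _, move right, go to p0
p0 | aba_a_[_]b   read _ → write _, move right, go to p1
p1 | aba_a__[b]   read b → write _, move left, go to p2
p2 | aba_a_[_]_
Cell 5 holds _ when M halts.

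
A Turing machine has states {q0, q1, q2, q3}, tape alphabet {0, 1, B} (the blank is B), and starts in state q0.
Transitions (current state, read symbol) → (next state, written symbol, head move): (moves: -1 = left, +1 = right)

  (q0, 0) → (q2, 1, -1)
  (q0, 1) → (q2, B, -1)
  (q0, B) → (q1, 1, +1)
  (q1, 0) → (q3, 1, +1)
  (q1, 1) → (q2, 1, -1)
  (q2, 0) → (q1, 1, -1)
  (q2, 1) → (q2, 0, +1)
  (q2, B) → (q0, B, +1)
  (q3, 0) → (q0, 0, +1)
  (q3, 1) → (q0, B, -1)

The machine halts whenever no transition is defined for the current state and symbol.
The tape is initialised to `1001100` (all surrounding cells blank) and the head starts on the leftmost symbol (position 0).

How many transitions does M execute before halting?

state=q0 head=0 tape=B[1]001100BB   (q0,1)→(q2,B,-1)
state=q2 head=-1 tape=[B]B001100BB   (q2,B)→(q0,B,+1)
state=q0 head=0 tape=B[B]001100BB   (q0,B)→(q1,1,+1)
state=q1 head=1 tape=B1[0]01100BB   (q1,0)→(q3,1,+1)
state=q3 head=2 tape=B11[0]1100BB   (q3,0)→(q0,0,+1)
state=q0 head=3 tape=B110[1]100BB   (q0,1)→(q2,B,-1)
state=q2 head=2 tape=B11[0]B100BB   (q2,0)→(q1,1,-1)
state=q1 head=1 tape=B1[1]1B100BB   (q1,1)→(q2,1,-1)
state=q2 head=0 tape=B[1]11B100BB   (q2,1)→(q2,0,+1)
state=q2 head=1 tape=B0[1]1B100BB   (q2,1)→(q2,0,+1)
state=q2 head=2 tape=B00[1]B100BB   (q2,1)→(q2,0,+1)
state=q2 head=3 tape=B000[B]100BB   (q2,B)→(q0,B,+1)
state=q0 head=4 tape=B000B[1]00BB   (q0,1)→(q2,B,-1)
state=q2 head=3 tape=B000[B]B00BB   (q2,B)→(q0,B,+1)
state=q0 head=4 tape=B000B[B]00BB   (q0,B)→(q1,1,+1)
state=q1 head=5 tape=B000B1[0]0BB   (q1,0)→(q3,1,+1)
state=q3 head=6 tape=B000B11[0]BB   (q3,0)→(q0,0,+1)
state=q0 head=7 tape=B000B110[B]B   (q0,B)→(q1,1,+1)
state=q1 head=8 tape=B000B1101[B]
M halts after 18 transitions.

18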